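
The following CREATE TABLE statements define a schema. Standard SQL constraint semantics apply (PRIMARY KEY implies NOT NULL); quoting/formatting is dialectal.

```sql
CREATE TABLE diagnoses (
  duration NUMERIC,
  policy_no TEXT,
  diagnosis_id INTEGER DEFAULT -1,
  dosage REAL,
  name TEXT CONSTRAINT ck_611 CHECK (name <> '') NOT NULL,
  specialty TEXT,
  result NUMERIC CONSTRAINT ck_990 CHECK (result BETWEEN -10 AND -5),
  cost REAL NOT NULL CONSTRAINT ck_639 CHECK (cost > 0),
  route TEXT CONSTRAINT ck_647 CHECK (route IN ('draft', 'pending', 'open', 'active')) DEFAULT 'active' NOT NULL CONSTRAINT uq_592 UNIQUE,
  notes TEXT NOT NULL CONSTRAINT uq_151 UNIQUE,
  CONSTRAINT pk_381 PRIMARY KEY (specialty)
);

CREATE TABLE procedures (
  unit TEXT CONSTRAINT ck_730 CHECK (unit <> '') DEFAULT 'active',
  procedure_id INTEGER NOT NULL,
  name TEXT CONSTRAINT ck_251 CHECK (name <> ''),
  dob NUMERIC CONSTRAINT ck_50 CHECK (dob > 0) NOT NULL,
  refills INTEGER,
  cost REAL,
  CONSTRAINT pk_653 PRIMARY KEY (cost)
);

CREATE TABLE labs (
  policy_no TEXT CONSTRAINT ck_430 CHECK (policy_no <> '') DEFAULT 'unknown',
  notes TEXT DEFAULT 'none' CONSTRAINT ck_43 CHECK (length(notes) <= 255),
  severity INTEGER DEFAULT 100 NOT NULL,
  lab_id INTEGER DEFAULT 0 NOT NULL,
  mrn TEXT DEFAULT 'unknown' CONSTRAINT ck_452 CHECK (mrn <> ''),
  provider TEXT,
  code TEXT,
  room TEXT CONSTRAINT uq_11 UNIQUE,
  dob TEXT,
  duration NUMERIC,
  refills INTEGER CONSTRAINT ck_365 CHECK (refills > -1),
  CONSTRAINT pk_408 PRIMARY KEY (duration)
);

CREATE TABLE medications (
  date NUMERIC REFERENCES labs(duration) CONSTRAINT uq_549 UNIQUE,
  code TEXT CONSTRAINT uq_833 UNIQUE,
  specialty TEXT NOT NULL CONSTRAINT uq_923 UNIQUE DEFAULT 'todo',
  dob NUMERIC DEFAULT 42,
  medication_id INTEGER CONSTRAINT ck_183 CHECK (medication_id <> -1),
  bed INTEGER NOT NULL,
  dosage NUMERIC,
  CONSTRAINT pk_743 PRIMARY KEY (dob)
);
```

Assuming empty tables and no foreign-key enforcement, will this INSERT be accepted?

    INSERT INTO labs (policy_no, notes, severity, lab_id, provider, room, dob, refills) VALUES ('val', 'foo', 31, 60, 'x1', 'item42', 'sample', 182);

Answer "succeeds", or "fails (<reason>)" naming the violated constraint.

fails (NOT NULL on duration)

duration is omitted from the column list and has no DEFAULT, so it would receive NULL.
But duration is part of the PRIMARY KEY (implied NOT NULL).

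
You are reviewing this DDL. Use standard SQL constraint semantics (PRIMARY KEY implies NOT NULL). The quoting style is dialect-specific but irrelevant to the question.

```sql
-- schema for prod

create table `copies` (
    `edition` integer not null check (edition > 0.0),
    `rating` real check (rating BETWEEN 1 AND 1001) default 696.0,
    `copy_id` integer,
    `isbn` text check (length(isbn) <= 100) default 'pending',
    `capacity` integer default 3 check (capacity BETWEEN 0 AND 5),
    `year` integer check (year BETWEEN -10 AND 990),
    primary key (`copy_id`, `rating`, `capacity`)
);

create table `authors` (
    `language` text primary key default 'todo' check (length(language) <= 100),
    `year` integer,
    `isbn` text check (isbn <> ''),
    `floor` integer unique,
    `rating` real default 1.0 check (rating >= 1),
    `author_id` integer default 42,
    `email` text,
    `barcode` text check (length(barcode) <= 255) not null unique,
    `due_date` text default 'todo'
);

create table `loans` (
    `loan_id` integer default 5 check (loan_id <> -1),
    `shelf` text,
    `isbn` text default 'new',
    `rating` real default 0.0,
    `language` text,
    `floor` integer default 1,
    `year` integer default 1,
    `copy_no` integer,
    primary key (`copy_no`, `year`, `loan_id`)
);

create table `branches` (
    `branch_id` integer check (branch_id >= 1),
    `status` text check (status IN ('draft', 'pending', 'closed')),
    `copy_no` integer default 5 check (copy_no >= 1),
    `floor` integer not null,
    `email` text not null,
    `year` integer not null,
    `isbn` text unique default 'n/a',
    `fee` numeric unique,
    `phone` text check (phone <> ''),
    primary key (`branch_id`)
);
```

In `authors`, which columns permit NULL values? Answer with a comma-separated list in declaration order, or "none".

- language: part of the PRIMARY KEY, which implies NOT NULL → not nullable.
- year: no NOT NULL constraint applies → nullable.
- isbn: CHECK does not forbid NULL (a CHECK constraint passes when its expression is NULL) → nullable.
- floor: UNIQUE does not imply NOT NULL → nullable.
- rating: CHECK does not forbid NULL (a CHECK constraint passes when its expression is NULL) → nullable.
- author_id: DEFAULT only fills an omitted column; an explicit NULL is still allowed → nullable.
- email: no NOT NULL constraint applies → nullable.
- barcode: declared NOT NULL → not nullable.
- due_date: DEFAULT only fills an omitted column; an explicit NULL is still allowed → nullable.

year, isbn, floor, rating, author_id, email, due_date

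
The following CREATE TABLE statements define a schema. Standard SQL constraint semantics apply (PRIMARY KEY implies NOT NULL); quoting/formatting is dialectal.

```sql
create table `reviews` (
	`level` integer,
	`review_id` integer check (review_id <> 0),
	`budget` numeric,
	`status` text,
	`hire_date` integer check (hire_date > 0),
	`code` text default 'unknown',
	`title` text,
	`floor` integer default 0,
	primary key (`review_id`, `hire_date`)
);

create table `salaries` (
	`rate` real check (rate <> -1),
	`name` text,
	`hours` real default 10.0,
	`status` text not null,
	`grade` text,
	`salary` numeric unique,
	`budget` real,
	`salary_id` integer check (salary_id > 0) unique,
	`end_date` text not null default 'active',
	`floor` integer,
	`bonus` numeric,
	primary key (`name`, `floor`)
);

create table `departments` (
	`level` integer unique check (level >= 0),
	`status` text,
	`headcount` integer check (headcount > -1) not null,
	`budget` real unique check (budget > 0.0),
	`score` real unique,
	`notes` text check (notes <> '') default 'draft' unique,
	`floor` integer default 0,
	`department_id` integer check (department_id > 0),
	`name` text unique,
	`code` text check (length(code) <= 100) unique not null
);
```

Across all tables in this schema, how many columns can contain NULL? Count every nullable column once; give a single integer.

21

reviews: 6 nullable (level, budget, status, code, title, floor — PK (review_id, hire_date) and explicit NOT NULL columns excluded).
salaries: 7 nullable (rate, hours, grade, salary, budget, salary_id, bonus — PK (name, floor) and explicit NOT NULL columns excluded).
departments: 8 nullable (level, status, budget, score, notes, floor, department_id, name — PK none and explicit NOT NULL columns excluded).
Total: 6 + 7 + 8 = 21.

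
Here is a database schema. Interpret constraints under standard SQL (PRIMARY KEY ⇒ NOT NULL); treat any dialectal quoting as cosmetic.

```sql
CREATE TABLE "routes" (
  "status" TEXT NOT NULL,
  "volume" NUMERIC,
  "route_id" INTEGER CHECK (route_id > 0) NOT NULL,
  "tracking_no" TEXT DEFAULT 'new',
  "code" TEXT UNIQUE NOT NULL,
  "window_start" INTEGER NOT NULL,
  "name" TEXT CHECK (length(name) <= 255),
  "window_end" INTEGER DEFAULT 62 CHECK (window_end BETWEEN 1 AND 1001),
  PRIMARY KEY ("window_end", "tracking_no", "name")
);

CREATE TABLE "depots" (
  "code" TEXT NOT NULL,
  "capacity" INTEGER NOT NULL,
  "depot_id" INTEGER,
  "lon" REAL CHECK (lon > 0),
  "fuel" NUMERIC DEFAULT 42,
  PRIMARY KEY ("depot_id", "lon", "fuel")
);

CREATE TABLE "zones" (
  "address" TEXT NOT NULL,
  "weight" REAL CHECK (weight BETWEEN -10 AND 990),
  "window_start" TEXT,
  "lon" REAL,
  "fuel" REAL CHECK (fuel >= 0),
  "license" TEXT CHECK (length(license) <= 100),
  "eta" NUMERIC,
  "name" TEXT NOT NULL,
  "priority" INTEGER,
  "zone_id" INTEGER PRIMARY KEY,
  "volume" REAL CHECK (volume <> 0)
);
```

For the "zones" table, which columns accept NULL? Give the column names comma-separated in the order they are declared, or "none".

- address: declared NOT NULL → not nullable.
- weight: CHECK does not forbid NULL (a CHECK constraint passes when its expression is NULL) → nullable.
- window_start: no NOT NULL constraint applies → nullable.
- lon: no NOT NULL constraint applies → nullable.
- fuel: CHECK does not forbid NULL (a CHECK constraint passes when its expression is NULL) → nullable.
- license: CHECK does not forbid NULL (a CHECK constraint passes when its expression is NULL) → nullable.
- eta: no NOT NULL constraint applies → nullable.
- name: declared NOT NULL → not nullable.
- priority: no NOT NULL constraint applies → nullable.
- zone_id: part of the PRIMARY KEY, which implies NOT NULL → not nullable.
- volume: CHECK does not forbid NULL (a CHECK constraint passes when its expression is NULL) → nullable.

weight, window_start, lon, fuel, license, eta, priority, volume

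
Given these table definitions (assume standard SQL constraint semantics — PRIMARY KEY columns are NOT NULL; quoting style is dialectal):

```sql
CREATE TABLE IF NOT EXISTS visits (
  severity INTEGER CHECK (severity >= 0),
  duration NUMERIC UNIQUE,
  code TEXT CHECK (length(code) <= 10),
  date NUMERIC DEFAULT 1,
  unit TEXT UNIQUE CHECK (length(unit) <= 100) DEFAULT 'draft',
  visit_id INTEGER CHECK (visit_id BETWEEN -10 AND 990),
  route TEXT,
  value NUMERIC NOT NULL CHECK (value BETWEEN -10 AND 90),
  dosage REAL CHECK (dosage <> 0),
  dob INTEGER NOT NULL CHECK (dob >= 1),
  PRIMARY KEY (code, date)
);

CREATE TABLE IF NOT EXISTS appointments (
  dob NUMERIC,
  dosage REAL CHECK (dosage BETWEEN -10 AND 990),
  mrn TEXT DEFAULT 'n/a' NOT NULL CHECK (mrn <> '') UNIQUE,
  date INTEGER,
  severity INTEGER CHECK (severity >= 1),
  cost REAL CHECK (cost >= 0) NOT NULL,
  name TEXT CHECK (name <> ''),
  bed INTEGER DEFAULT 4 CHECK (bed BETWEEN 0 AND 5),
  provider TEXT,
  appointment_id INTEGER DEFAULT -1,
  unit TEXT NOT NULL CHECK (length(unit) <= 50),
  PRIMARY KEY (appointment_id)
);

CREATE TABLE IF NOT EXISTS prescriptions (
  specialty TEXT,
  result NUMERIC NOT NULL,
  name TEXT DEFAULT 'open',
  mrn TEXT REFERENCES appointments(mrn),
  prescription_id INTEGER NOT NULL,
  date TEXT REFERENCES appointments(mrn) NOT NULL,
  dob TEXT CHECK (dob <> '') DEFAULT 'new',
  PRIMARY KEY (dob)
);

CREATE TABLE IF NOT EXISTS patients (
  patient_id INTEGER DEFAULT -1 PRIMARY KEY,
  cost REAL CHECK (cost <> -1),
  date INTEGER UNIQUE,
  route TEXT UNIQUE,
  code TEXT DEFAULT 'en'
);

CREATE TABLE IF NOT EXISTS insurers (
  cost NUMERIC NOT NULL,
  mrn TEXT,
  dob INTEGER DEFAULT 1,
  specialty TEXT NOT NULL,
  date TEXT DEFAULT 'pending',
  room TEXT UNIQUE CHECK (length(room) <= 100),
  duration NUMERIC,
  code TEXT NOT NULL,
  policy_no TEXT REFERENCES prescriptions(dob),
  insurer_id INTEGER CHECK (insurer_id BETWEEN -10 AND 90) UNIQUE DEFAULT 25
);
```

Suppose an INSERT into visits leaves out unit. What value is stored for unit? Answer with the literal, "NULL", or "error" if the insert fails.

unit has an explicit DEFAULT 'draft'.
When the column is omitted from an INSERT, that default is used.

'draft'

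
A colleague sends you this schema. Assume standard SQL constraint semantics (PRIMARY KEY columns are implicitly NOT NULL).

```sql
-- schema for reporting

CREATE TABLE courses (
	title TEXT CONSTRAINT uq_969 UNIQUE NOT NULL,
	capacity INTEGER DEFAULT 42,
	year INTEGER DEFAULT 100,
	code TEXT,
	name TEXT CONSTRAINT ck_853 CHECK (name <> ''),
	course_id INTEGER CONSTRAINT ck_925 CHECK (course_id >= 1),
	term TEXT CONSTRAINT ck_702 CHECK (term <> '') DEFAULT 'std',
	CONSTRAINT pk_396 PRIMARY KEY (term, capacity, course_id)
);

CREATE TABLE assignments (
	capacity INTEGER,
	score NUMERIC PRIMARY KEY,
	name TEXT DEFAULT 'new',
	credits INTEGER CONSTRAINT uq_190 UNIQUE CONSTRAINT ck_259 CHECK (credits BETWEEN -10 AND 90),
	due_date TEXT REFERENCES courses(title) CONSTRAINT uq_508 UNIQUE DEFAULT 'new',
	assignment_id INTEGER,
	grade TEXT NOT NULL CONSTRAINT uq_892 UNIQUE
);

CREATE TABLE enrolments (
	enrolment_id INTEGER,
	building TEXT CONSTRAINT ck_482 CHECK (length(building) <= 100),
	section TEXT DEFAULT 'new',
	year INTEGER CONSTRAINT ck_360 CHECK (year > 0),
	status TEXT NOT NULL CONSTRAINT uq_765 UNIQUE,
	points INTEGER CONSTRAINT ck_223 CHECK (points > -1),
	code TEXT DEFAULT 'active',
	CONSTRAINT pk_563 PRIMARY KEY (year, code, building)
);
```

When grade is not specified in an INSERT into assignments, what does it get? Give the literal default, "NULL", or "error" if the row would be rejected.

error

grade has no DEFAULT clause.
Omitting it would insert NULL, but it is declared NOT NULL, so the INSERT fails.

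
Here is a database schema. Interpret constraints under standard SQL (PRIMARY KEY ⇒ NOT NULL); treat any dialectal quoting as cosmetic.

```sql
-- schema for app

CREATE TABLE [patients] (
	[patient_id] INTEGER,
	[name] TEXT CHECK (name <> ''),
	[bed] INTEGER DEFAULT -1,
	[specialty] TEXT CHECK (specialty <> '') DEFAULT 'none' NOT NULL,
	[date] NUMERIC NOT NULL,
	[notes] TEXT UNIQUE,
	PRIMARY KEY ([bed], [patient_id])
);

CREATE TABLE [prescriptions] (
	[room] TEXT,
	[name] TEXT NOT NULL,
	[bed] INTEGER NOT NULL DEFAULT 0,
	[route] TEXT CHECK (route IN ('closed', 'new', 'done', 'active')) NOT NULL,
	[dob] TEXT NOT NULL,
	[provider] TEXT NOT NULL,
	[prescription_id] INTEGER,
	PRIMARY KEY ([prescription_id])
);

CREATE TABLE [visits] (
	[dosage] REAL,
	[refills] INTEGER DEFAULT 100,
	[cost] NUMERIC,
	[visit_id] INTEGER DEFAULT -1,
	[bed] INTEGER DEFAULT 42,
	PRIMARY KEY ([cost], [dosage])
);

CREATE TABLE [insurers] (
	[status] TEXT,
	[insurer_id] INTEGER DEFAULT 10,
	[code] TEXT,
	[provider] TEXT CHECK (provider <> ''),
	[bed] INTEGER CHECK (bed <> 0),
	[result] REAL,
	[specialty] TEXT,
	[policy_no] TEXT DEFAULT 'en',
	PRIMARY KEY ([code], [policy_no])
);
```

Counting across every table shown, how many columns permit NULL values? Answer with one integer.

12

patients: 2 nullable (name, notes — PK (bed, patient_id) and explicit NOT NULL columns excluded).
prescriptions: 1 nullable (room — PK (prescription_id) and explicit NOT NULL columns excluded).
visits: 3 nullable (refills, visit_id, bed — PK (cost, dosage) and explicit NOT NULL columns excluded).
insurers: 6 nullable (status, insurer_id, provider, bed, result, specialty — PK (code, policy_no) and explicit NOT NULL columns excluded).
Total: 2 + 1 + 3 + 6 = 12.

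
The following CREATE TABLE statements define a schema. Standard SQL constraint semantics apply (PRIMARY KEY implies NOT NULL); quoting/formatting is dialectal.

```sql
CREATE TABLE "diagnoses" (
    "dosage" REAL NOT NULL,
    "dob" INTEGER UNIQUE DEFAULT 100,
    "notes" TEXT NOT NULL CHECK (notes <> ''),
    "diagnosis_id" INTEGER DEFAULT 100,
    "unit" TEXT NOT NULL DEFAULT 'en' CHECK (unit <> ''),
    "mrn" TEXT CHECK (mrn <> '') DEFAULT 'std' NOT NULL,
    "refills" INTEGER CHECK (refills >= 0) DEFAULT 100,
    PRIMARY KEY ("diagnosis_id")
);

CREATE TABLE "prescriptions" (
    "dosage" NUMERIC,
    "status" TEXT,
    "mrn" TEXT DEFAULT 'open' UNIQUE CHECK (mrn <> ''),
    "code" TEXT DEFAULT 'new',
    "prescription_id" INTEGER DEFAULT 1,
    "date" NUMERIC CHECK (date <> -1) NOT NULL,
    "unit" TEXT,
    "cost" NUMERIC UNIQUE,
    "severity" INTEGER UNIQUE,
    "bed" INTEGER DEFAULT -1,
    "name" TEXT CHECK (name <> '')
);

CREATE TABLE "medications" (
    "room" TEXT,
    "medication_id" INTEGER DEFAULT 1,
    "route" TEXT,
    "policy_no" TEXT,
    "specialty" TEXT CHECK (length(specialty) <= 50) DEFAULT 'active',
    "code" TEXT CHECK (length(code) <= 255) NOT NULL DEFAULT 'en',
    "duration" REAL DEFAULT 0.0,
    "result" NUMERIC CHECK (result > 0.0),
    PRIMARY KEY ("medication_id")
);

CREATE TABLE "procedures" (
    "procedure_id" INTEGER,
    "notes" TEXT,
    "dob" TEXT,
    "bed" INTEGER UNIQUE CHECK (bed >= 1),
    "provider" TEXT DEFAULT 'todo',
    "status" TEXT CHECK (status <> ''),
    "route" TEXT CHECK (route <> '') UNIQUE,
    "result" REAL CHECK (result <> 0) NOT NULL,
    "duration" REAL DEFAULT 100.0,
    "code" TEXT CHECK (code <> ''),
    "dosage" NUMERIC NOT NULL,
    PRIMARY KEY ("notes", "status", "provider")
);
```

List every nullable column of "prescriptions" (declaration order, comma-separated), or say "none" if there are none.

- dosage: no NOT NULL constraint applies → nullable.
- status: no NOT NULL constraint applies → nullable.
- mrn: CHECK does not forbid NULL (a CHECK constraint passes when its expression is NULL) → nullable.
- code: DEFAULT only fills an omitted column; an explicit NULL is still allowed → nullable.
- prescription_id: DEFAULT only fills an omitted column; an explicit NULL is still allowed → nullable.
- date: declared NOT NULL → not nullable.
- unit: no NOT NULL constraint applies → nullable.
- cost: UNIQUE does not imply NOT NULL → nullable.
- severity: UNIQUE does not imply NOT NULL → nullable.
- bed: DEFAULT only fills an omitted column; an explicit NULL is still allowed → nullable.
- name: CHECK does not forbid NULL (a CHECK constraint passes when its expression is NULL) → nullable.

dosage, status, mrn, code, prescription_id, unit, cost, severity, bed, name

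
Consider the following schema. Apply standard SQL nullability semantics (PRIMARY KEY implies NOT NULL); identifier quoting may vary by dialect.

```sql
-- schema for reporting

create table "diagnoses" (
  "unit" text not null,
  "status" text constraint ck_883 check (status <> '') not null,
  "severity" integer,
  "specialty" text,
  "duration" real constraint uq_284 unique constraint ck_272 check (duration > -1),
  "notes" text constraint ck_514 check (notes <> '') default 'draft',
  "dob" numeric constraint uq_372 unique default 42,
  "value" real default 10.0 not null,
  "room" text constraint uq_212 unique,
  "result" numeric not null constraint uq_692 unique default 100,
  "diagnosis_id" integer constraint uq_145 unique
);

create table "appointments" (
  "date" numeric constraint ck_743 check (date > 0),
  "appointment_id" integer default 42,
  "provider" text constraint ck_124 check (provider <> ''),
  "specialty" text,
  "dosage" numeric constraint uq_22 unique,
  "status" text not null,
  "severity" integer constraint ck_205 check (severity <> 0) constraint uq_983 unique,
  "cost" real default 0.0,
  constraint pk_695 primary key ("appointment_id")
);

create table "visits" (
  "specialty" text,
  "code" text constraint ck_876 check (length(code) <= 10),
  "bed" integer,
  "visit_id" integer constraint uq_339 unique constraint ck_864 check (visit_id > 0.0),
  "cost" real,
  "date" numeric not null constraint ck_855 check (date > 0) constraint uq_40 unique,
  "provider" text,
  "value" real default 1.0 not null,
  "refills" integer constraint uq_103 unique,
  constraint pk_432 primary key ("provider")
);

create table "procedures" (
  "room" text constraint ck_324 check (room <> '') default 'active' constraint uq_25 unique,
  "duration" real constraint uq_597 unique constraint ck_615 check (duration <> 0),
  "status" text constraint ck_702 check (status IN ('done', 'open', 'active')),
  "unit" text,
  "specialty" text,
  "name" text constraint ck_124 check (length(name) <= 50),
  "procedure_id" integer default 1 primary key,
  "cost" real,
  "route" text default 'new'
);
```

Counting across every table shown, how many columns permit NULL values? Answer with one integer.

27

diagnoses: 7 nullable (severity, specialty, duration, notes, dob, room, diagnosis_id — PK none and explicit NOT NULL columns excluded).
appointments: 6 nullable (date, provider, specialty, dosage, severity, cost — PK (appointment_id) and explicit NOT NULL columns excluded).
visits: 6 nullable (specialty, code, bed, visit_id, cost, refills — PK (provider) and explicit NOT NULL columns excluded).
procedures: 8 nullable (room, duration, status, unit, specialty, name, cost, route — PK (procedure_id) and explicit NOT NULL columns excluded).
Total: 7 + 6 + 6 + 8 = 27.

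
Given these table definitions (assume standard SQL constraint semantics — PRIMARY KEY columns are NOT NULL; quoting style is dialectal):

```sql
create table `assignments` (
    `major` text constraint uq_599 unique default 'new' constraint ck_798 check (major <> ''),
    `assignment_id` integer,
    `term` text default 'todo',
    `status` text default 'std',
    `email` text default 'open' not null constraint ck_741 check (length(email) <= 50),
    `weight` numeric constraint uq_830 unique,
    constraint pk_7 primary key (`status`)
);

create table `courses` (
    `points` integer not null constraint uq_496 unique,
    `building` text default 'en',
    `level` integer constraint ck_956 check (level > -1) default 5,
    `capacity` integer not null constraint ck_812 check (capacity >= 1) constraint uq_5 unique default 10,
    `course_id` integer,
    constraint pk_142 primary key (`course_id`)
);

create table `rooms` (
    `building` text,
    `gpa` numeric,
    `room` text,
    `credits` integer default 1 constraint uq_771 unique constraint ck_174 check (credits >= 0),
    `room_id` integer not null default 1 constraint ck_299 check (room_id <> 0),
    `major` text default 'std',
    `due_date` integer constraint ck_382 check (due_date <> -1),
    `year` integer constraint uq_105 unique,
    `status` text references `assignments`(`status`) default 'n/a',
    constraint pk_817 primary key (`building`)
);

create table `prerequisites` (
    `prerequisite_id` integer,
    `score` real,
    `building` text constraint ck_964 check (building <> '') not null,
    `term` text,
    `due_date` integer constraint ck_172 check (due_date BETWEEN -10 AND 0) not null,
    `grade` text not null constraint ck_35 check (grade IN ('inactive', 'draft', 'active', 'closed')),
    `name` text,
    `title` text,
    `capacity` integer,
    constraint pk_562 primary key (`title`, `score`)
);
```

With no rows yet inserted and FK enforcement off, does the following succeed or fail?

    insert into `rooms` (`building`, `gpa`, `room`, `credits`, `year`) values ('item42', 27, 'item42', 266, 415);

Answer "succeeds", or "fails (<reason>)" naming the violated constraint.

succeeds

NOT NULL columns: building is supplied; room_id defaults to 1.
CHECK constraints: 266 satisfies (credits >= 0).
No constraint is violated.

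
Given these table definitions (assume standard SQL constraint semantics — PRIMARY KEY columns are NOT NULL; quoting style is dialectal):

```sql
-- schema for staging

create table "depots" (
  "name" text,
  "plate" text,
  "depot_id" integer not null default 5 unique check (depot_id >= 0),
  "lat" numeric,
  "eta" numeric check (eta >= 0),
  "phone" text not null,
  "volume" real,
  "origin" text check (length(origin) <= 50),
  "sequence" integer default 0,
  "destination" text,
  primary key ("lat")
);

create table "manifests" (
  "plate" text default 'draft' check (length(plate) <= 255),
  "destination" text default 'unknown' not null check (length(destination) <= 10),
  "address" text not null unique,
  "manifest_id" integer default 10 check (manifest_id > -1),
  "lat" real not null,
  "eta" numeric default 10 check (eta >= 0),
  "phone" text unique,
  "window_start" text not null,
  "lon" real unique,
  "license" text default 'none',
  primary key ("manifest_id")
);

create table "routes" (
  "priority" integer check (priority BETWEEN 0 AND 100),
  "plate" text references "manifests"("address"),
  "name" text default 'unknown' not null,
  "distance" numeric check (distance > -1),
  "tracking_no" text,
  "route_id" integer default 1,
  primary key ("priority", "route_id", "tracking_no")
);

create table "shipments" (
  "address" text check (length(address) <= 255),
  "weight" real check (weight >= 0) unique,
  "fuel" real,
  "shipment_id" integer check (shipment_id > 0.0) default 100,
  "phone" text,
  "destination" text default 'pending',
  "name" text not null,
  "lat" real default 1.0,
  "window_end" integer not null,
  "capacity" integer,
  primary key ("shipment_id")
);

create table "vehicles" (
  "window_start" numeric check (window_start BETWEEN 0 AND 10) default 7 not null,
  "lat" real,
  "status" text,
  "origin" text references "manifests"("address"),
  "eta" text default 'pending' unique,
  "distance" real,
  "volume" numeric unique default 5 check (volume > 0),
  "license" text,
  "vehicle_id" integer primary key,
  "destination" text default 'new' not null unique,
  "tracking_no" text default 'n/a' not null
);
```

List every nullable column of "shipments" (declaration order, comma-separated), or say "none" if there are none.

address, weight, fuel, phone, destination, lat, capacity

- address: CHECK does not forbid NULL (a CHECK constraint passes when its expression is NULL) → nullable.
- weight: CHECK does not forbid NULL (a CHECK constraint passes when its expression is NULL) → nullable.
- fuel: no NOT NULL constraint applies → nullable.
- shipment_id: part of the PRIMARY KEY, which implies NOT NULL → not nullable.
- phone: no NOT NULL constraint applies → nullable.
- destination: DEFAULT only fills an omitted column; an explicit NULL is still allowed → nullable.
- name: declared NOT NULL → not nullable.
- lat: DEFAULT only fills an omitted column; an explicit NULL is still allowed → nullable.
- window_end: declared NOT NULL → not nullable.
- capacity: no NOT NULL constraint applies → nullable.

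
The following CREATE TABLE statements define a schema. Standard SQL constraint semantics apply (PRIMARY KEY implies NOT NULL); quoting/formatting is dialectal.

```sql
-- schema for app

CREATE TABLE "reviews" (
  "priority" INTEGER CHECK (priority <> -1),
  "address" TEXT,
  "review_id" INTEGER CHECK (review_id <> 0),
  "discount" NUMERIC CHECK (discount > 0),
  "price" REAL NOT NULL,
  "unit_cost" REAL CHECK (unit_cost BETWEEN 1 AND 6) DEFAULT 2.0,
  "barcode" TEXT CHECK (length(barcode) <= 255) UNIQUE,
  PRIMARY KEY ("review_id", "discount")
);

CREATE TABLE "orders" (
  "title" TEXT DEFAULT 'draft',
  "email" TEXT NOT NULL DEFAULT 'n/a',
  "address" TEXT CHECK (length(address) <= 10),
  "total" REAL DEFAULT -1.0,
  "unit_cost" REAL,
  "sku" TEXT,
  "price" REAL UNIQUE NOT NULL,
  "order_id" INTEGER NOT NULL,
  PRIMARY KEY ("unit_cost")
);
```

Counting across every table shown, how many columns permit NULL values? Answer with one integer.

8

reviews: 4 nullable (priority, address, unit_cost, barcode — PK (review_id, discount) and explicit NOT NULL columns excluded).
orders: 4 nullable (title, address, total, sku — PK (unit_cost) and explicit NOT NULL columns excluded).
Total: 4 + 4 = 8.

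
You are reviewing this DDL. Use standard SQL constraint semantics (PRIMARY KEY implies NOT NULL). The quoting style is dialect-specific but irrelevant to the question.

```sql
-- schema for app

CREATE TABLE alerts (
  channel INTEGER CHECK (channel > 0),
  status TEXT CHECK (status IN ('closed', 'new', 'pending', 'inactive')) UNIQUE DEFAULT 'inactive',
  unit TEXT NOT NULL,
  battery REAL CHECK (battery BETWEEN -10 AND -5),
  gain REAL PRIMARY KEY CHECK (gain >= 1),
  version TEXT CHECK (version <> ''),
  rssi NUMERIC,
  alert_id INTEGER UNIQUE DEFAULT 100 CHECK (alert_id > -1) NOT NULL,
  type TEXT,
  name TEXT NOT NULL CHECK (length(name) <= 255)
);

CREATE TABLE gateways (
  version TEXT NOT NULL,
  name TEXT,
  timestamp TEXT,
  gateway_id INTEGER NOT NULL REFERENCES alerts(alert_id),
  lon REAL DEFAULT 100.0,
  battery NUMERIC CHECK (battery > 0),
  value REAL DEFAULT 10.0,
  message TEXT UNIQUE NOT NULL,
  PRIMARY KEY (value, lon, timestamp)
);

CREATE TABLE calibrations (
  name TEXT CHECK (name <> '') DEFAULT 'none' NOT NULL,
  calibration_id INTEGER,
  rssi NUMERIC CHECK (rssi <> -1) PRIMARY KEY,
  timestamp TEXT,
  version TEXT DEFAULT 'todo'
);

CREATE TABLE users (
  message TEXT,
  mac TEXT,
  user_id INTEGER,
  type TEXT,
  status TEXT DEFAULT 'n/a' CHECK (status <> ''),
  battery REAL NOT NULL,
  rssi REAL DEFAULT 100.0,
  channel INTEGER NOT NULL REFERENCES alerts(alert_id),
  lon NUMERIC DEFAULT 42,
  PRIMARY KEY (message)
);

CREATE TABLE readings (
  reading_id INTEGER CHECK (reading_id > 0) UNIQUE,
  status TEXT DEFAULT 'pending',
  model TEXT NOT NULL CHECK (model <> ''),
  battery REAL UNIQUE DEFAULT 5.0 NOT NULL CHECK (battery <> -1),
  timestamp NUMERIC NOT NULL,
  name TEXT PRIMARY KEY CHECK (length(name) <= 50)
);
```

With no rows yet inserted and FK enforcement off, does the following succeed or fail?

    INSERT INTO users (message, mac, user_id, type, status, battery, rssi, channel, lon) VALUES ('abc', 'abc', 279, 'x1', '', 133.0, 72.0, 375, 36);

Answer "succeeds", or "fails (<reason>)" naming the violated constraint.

The value '' for status violates CHECK (status <> '').

fails (CHECK on status)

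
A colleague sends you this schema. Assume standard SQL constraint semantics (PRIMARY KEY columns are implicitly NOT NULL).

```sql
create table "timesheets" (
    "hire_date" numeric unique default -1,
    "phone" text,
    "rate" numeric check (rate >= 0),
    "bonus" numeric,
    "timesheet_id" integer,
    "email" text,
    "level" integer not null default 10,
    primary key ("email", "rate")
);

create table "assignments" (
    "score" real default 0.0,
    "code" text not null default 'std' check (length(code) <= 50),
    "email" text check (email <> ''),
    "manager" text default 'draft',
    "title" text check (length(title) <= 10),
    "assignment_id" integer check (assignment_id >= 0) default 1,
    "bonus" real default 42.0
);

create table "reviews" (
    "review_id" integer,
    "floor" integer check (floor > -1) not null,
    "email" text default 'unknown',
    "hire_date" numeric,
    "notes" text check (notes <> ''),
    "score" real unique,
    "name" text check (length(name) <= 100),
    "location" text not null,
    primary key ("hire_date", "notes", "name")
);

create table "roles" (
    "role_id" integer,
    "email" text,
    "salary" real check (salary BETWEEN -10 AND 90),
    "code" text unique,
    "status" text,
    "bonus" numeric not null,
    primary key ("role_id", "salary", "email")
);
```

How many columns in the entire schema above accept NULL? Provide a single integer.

timesheets: 4 nullable (hire_date, phone, bonus, timesheet_id — PK (email, rate) and explicit NOT NULL columns excluded).
assignments: 6 nullable (score, email, manager, title, assignment_id, bonus — PK none and explicit NOT NULL columns excluded).
reviews: 3 nullable (review_id, email, score — PK (hire_date, notes, name) and explicit NOT NULL columns excluded).
roles: 2 nullable (code, status — PK (role_id, salary, email) and explicit NOT NULL columns excluded).
Total: 4 + 6 + 3 + 2 = 15.

15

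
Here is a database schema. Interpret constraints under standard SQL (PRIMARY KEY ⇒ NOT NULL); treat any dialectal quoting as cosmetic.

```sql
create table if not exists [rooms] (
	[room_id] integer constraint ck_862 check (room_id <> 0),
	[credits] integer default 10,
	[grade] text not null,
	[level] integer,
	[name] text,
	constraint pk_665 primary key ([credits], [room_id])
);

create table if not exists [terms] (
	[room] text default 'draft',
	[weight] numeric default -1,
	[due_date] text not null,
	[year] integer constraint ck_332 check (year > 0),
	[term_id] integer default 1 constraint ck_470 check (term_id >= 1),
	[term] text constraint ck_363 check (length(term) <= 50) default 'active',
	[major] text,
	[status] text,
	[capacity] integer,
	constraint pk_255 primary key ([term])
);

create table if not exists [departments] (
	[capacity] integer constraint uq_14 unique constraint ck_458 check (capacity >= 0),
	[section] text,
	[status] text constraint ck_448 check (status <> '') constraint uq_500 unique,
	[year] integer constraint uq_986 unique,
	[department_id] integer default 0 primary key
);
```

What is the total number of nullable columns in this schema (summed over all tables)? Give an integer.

rooms: 2 nullable (level, name — PK (credits, room_id) and explicit NOT NULL columns excluded).
terms: 7 nullable (room, weight, year, term_id, major, status, capacity — PK (term) and explicit NOT NULL columns excluded).
departments: 4 nullable (capacity, section, status, year — PK (department_id) and explicit NOT NULL columns excluded).
Total: 2 + 7 + 4 = 13.

13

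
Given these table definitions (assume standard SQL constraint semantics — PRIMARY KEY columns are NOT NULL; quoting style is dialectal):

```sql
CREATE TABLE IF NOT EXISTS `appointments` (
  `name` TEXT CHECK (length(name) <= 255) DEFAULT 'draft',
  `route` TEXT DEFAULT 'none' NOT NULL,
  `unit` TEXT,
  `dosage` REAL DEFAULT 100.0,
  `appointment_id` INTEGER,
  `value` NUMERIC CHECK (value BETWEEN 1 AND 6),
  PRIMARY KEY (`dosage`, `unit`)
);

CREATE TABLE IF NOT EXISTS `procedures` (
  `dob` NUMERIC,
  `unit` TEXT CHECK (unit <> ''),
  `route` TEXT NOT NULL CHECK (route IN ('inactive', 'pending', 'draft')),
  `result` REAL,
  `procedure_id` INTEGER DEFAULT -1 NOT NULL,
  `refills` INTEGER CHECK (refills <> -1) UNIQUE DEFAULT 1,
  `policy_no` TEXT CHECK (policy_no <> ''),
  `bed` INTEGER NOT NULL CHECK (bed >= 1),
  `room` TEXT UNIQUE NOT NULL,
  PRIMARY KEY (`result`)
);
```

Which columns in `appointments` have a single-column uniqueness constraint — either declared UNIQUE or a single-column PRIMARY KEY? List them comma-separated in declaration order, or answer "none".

- name: no UNIQUE or single-column PK constraint.
- route: no UNIQUE or single-column PK constraint.
- unit: part of a composite PRIMARY KEY — only the tuple is unique, not this column on its own.
- dosage: part of a composite PRIMARY KEY — only the tuple is unique, not this column on its own.
- appointment_id: no UNIQUE or single-column PK constraint.
- value: no UNIQUE or single-column PK constraint.

none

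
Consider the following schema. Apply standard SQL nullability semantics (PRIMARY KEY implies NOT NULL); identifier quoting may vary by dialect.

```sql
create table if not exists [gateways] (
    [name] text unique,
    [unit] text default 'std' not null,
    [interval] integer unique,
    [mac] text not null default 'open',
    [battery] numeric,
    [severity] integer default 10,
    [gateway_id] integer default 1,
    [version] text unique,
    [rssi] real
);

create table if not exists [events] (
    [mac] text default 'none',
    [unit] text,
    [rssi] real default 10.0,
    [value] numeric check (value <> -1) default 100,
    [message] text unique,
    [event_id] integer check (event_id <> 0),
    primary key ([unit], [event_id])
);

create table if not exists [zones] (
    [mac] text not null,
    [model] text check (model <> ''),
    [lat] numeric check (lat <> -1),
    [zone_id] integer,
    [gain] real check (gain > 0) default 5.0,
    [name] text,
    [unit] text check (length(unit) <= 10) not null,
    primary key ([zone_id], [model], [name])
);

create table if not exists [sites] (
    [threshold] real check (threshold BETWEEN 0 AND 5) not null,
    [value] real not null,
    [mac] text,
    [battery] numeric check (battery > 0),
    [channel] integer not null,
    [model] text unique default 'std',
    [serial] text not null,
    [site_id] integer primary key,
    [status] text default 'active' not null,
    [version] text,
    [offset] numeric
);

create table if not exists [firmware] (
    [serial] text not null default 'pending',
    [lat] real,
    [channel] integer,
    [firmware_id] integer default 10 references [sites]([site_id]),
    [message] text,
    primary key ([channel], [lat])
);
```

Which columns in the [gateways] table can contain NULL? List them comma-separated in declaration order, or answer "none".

name, interval, battery, severity, gateway_id, version, rssi

- name: UNIQUE does not imply NOT NULL → nullable.
- unit: declared NOT NULL → not nullable.
- interval: UNIQUE does not imply NOT NULL → nullable.
- mac: declared NOT NULL → not nullable.
- battery: no NOT NULL constraint applies → nullable.
- severity: DEFAULT only fills an omitted column; an explicit NULL is still allowed → nullable.
- gateway_id: DEFAULT only fills an omitted column; an explicit NULL is still allowed → nullable.
- version: UNIQUE does not imply NOT NULL → nullable.
- rssi: no NOT NULL constraint applies → nullable.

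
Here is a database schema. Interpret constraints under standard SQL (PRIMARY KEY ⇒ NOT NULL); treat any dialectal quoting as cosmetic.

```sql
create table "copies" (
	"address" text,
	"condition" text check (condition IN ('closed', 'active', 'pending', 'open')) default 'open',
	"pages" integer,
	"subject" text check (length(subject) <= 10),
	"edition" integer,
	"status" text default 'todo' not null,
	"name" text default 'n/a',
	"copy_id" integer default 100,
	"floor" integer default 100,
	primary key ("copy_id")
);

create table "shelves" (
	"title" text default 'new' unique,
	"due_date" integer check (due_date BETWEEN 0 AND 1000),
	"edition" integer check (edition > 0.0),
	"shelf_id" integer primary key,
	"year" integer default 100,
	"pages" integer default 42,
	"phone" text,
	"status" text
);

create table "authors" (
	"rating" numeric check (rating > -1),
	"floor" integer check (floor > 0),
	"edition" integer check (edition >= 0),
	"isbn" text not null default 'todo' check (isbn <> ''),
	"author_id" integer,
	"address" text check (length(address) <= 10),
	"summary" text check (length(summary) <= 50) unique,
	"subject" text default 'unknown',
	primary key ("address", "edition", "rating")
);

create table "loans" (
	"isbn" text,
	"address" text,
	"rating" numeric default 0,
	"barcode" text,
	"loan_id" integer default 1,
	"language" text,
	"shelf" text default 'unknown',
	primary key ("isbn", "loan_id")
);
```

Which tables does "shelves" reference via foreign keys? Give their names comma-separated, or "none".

none

No column in shelves has a REFERENCES clause.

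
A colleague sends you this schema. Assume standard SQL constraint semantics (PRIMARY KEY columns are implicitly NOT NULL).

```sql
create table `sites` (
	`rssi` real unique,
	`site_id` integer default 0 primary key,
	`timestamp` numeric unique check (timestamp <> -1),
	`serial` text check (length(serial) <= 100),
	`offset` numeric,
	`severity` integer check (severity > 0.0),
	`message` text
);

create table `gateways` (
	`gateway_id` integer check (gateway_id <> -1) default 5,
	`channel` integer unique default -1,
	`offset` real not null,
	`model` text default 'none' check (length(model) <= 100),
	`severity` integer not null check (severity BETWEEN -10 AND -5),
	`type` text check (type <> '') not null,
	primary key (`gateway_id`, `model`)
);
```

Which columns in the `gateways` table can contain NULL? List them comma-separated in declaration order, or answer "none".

channel

- gateway_id: part of the PRIMARY KEY, which implies NOT NULL → not nullable.
- channel: UNIQUE does not imply NOT NULL → nullable.
- offset: declared NOT NULL → not nullable.
- model: part of the PRIMARY KEY, which implies NOT NULL → not nullable.
- severity: declared NOT NULL → not nullable.
- type: declared NOT NULL → not nullable.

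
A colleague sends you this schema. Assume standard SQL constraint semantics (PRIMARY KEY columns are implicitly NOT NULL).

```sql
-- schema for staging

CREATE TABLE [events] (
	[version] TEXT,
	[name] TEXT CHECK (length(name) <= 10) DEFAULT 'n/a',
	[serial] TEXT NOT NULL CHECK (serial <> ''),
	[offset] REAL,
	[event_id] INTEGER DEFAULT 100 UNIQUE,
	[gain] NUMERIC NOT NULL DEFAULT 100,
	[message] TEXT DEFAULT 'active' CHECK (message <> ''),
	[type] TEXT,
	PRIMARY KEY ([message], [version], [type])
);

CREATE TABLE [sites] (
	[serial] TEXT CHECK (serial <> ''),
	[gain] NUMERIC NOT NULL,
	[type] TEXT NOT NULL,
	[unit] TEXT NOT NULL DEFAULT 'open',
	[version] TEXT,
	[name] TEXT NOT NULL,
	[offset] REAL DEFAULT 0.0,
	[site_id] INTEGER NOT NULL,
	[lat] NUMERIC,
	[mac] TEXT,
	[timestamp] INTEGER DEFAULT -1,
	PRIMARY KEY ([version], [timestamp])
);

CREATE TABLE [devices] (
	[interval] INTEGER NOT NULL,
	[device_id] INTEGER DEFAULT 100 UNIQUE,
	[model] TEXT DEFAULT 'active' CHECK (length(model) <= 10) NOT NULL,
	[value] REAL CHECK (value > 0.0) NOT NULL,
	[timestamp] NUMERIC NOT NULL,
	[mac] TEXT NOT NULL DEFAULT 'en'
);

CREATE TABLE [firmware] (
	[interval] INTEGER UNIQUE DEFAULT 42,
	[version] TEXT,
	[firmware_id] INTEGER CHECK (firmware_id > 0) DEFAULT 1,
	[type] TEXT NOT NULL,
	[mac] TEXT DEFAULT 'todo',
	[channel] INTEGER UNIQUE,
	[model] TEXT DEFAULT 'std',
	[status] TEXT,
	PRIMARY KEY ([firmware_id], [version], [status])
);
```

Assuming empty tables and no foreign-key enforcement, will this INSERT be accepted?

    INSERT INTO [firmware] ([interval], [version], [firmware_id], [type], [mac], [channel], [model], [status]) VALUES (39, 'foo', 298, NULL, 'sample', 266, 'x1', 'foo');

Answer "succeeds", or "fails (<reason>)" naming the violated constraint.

fails (NOT NULL on type)

type is explicitly set to NULL, but type is declared NOT NULL.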